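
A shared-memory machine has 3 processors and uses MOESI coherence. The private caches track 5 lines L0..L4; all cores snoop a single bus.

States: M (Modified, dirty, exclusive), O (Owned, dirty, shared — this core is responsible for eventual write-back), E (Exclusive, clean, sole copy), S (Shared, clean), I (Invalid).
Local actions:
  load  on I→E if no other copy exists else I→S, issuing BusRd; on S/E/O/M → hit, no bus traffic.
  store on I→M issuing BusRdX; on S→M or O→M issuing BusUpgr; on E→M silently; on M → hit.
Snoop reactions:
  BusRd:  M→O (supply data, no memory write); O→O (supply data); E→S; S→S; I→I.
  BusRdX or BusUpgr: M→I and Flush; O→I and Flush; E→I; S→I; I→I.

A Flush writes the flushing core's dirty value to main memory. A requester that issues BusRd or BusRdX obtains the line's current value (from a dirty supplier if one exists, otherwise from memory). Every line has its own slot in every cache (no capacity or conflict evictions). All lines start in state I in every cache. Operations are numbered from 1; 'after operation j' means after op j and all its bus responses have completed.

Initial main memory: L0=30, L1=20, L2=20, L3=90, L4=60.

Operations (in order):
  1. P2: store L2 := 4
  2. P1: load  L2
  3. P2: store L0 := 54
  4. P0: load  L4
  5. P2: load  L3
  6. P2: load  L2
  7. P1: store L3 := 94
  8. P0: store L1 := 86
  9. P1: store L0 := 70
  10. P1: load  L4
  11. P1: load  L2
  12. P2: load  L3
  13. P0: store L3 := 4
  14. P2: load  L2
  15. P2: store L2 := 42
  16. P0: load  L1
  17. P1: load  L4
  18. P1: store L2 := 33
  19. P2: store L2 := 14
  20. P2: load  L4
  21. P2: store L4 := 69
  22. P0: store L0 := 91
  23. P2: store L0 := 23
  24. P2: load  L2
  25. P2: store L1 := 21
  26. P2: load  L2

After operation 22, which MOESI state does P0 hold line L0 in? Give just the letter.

[1] P2: store L2 := 4 | P0:I, P1:I, P2:M(4) | bus: BusRdX
[2] P1: load  L2 | P0:I, P1:S(4), P2:O(4) | bus: BusRd
[3] P2: store L0 := 54 | P0:I, P1:I, P2:M(54) | bus: BusRdX
[4] P0: load  L4 | P0:E(60), P1:I, P2:I | bus: BusRd
[5] P2: load  L3 | P0:I, P1:I, P2:E(90) | bus: BusRd
[6] P2: load  L2 | P0:I, P1:S(4), P2:O(4) | bus: none
[7] P1: store L3 := 94 | P0:I, P1:M(94), P2:I | bus: BusRdX
[8] P0: store L1 := 86 | P0:M(86), P1:I, P2:I | bus: BusRdX
[9] P1: store L0 := 70 | P0:I, P1:M(70), P2:I | bus: BusRdX,Flush
[10] P1: load  L4 | P0:S(60), P1:S(60), P2:I | bus: BusRd
[11] P1: load  L2 | P0:I, P1:S(4), P2:O(4) | bus: none
[12] P2: load  L3 | P0:I, P1:O(94), P2:S(94) | bus: BusRd
[13] P0: store L3 := 4 | P0:M(4), P1:I, P2:I | bus: BusRdX,Flush
[14] P2: load  L2 | P0:I, P1:S(4), P2:O(4) | bus: none
[15] P2: store L2 := 42 | P0:I, P1:I, P2:M(42) | bus: BusUpgr
[16] P0: load  L1 | P0:M(86), P1:I, P2:I | bus: none
[17] P1: load  L4 | P0:S(60), P1:S(60), P2:I | bus: none
[18] P1: store L2 := 33 | P0:I, P1:M(33), P2:I | bus: BusRdX,Flush
[19] P2: store L2 := 14 | P0:I, P1:I, P2:M(14) | bus: BusRdX,Flush
[20] P2: load  L4 | P0:S(60), P1:S(60), P2:S(60) | bus: BusRd
[21] P2: store L4 := 69 | P0:I, P1:I, P2:M(69) | bus: BusUpgr
[22] P0: store L0 := 91 | P0:M(91), P1:I, P2:I | bus: BusRdX,Flush
[23] P2: store L0 := 23 | P0:I, P1:I, P2:M(23) | bus: BusRdX,Flush
[24] P2: load  L2 | P0:I, P1:I, P2:M(14) | bus: none
[25] P2: store L1 := 21 | P0:I, P1:I, P2:M(21) | bus: BusRdX,Flush
[26] P2: load  L2 | P0:I, P1:I, P2:M(14) | bus: none

state = M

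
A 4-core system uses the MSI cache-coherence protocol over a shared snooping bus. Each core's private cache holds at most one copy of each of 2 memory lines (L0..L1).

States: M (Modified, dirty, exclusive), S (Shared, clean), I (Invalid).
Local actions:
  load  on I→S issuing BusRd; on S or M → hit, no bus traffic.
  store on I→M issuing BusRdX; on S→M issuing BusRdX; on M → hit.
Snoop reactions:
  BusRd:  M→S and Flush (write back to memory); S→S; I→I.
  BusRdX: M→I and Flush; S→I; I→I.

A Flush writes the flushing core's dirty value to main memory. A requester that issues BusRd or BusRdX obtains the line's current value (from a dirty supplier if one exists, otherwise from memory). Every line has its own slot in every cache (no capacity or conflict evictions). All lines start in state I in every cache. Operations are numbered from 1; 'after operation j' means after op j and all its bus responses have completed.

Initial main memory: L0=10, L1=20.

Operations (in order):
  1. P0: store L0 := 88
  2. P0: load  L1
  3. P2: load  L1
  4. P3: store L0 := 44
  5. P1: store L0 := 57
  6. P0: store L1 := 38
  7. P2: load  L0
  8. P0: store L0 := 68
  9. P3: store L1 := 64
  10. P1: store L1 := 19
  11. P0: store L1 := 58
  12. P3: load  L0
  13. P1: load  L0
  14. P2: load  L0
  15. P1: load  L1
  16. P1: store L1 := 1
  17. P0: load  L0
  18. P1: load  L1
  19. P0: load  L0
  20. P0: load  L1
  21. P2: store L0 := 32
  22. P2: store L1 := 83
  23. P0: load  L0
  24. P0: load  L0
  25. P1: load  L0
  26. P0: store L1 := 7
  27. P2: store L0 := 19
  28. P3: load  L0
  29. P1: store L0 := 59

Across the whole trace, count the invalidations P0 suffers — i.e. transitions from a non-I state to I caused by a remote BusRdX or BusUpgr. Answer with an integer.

invalidations = 6

1. P0: store L0 := 88  bus=[BusRdX]  L0: P0=M P1=I P2=I P3=I  mem[L0]=10
2. P0: load  L1  bus=[BusRd]  L1: P0=S P1=I P2=I P3=I  mem[L1]=20
3. P2: load  L1  bus=[BusRd]  L1: P0=S P1=I P2=S P3=I  mem[L1]=20
4. P3: store L0 := 44  bus=[BusRdX,Flush]  L0: P0=I P1=I P2=I P3=M  mem[L0]=88
5. P1: store L0 := 57  bus=[BusRdX,Flush]  L0: P0=I P1=M P2=I P3=I  mem[L0]=44
6. P0: store L1 := 38  bus=[BusRdX]  L1: P0=M P1=I P2=I P3=I  mem[L1]=20
7. P2: load  L0  bus=[BusRd,Flush]  L0: P0=I P1=S P2=S P3=I  mem[L0]=57
8. P0: store L0 := 68  bus=[BusRdX]  L0: P0=M P1=I P2=I P3=I  mem[L0]=57
9. P3: store L1 := 64  bus=[BusRdX,Flush]  L1: P0=I P1=I P2=I P3=M  mem[L1]=38
10. P1: store L1 := 19  bus=[BusRdX,Flush]  L1: P0=I P1=M P2=I P3=I  mem[L1]=64
11. P0: store L1 := 58  bus=[BusRdX,Flush]  L1: P0=M P1=I P2=I P3=I  mem[L1]=19
12. P3: load  L0  bus=[BusRd,Flush]  L0: P0=S P1=I P2=I P3=S  mem[L0]=68
13. P1: load  L0  bus=[BusRd]  L0: P0=S P1=S P2=I P3=S  mem[L0]=68
14. P2: load  L0  bus=[BusRd]  L0: P0=S P1=S P2=S P3=S  mem[L0]=68
15. P1: load  L1  bus=[BusRd,Flush]  L1: P0=S P1=S P2=I P3=I  mem[L1]=58
16. P1: store L1 := 1  bus=[BusRdX]  L1: P0=I P1=M P2=I P3=I  mem[L1]=58
17. P0: load  L0  bus=[-]  L0: P0=S P1=S P2=S P3=S  mem[L0]=68
18. P1: load  L1  bus=[-]  L1: P0=I P1=M P2=I P3=I  mem[L1]=58
19. P0: load  L0  bus=[-]  L0: P0=S P1=S P2=S P3=S  mem[L0]=68
20. P0: load  L1  bus=[BusRd,Flush]  L1: P0=S P1=S P2=I P3=I  mem[L1]=1
21. P2: store L0 := 32  bus=[BusRdX]  L0: P0=I P1=I P2=M P3=I  mem[L0]=68
22. P2: store L1 := 83  bus=[BusRdX]  L1: P0=I P1=I P2=M P3=I  mem[L1]=1
23. P0: load  L0  bus=[BusRd,Flush]  L0: P0=S P1=I P2=S P3=I  mem[L0]=32
24. P0: load  L0  bus=[-]  L0: P0=S P1=I P2=S P3=I  mem[L0]=32
25. P1: load  L0  bus=[BusRd]  L0: P0=S P1=S P2=S P3=I  mem[L0]=32
26. P0: store L1 := 7  bus=[BusRdX,Flush]  L1: P0=M P1=I P2=I P3=I  mem[L1]=83
27. P2: store L0 := 19  bus=[BusRdX]  L0: P0=I P1=I P2=M P3=I  mem[L0]=32
28. P3: load  L0  bus=[BusRd,Flush]  L0: P0=I P1=I P2=S P3=S  mem[L0]=19
29. P1: store L0 := 59  bus=[BusRdX]  L0: P0=I P1=M P2=I P3=I  mem[L0]=19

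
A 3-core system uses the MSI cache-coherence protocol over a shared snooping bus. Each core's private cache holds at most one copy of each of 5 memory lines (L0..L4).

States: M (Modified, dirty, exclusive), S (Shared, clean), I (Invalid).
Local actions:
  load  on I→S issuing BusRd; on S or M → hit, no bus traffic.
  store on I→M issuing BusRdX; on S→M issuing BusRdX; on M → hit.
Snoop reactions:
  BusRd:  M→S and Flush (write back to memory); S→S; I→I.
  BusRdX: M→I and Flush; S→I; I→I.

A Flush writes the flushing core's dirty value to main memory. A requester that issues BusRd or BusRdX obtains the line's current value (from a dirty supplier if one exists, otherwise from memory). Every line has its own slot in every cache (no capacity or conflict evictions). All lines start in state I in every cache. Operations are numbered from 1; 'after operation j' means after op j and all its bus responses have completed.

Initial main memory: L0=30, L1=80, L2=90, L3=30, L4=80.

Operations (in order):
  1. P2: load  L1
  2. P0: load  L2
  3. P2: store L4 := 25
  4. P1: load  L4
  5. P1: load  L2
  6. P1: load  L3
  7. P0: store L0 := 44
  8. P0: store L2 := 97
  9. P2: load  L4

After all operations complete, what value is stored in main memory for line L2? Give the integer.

  op1 P2: load  L1 → I/I/S on L1; bus BusRd; mem=80
  op2 P0: load  L2 → S/I/I on L2; bus BusRd; mem=90
  op3 P2: store L4 := 25 → I/I/M on L4; bus BusRdX; mem=80
  op4 P1: load  L4 → I/S/S on L4; bus BusRd Flush; mem=25
  op5 P1: load  L2 → S/S/I on L2; bus BusRd; mem=90
  op6 P1: load  L3 → I/S/I on L3; bus BusRd; mem=30
  op7 P0: store L0 := 44 → M/I/I on L0; bus BusRdX; mem=30
  op8 P0: store L2 := 97 → M/I/I on L2; bus BusRdX; mem=90
  op9 P2: load  L4 → I/S/S on L4; bus (none); mem=25

memory[L2] = 90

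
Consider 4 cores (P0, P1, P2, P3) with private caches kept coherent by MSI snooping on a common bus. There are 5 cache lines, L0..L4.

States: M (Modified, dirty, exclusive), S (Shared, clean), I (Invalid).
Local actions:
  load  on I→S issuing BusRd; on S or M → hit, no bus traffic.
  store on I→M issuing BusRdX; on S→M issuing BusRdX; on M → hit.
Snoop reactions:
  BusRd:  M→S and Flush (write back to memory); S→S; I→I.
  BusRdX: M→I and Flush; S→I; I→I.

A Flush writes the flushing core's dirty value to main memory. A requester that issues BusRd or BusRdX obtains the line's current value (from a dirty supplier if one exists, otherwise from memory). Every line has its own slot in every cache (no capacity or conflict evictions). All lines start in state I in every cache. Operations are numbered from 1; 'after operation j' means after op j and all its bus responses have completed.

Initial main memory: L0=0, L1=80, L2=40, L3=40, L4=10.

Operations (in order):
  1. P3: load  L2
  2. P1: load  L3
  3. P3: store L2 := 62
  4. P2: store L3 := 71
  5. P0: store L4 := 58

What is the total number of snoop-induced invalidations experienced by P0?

invalidations = 0

step 1: P3: load  L2  ⟶  IIIS  (L2)  txn=BusRd  M[L2]=40
step 2: P1: load  L3  ⟶  ISII  (L3)  txn=BusRd  M[L3]=40
step 3: P3: store L2 := 62  ⟶  IIIM  (L2)  txn=BusRdX  M[L2]=40
step 4: P2: store L3 := 71  ⟶  IIMI  (L3)  txn=BusRdX  M[L3]=40
step 5: P0: store L4 := 58  ⟶  MIII  (L4)  txn=BusRdX  M[L4]=10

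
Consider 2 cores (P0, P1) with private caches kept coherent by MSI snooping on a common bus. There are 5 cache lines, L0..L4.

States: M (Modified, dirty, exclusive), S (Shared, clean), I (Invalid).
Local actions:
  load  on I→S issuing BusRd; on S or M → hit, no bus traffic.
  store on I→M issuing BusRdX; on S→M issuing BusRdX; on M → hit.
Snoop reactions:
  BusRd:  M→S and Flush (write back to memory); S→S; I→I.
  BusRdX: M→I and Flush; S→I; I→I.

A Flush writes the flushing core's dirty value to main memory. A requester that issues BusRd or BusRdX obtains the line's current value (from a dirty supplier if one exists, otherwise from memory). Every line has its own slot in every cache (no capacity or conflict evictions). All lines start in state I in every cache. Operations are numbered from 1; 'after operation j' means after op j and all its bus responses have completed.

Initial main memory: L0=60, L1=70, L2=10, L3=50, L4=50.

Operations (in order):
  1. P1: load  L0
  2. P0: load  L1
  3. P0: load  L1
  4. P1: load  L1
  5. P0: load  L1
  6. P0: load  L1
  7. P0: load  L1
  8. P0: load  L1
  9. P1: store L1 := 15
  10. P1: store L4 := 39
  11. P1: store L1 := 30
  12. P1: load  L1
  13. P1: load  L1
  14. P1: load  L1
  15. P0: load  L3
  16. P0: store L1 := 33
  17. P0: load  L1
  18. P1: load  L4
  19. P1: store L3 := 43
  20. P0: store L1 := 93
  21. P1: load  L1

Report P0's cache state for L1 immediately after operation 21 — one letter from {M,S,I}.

state = S

  op1 P1: load  L0 → I/S on L0; bus BusRd; mem=60
  op2 P0: load  L1 → S/I on L1; bus BusRd; mem=70
  op3 P0: load  L1 → S/I on L1; bus (none); mem=70
  op4 P1: load  L1 → S/S on L1; bus BusRd; mem=70
  op5 P0: load  L1 → S/S on L1; bus (none); mem=70
  op6 P0: load  L1 → S/S on L1; bus (none); mem=70
  op7 P0: load  L1 → S/S on L1; bus (none); mem=70
  op8 P0: load  L1 → S/S on L1; bus (none); mem=70
  op9 P1: store L1 := 15 → I/M on L1; bus BusRdX; mem=70
  op10 P1: store L4 := 39 → I/M on L4; bus BusRdX; mem=50
  op11 P1: store L1 := 30 → I/M on L1; bus (none); mem=70
  op12 P1: load  L1 → I/M on L1; bus (none); mem=70
  op13 P1: load  L1 → I/M on L1; bus (none); mem=70
  op14 P1: load  L1 → I/M on L1; bus (none); mem=70
  op15 P0: load  L3 → S/I on L3; bus BusRd; mem=50
  op16 P0: store L1 := 33 → M/I on L1; bus BusRdX Flush; mem=30
  op17 P0: load  L1 → M/I on L1; bus (none); mem=30
  op18 P1: load  L4 → I/M on L4; bus (none); mem=50
  op19 P1: store L3 := 43 → I/M on L3; bus BusRdX; mem=50
  op20 P0: store L1 := 93 → M/I on L1; bus (none); mem=30
  op21 P1: load  L1 → S/S on L1; bus BusRd Flush; mem=93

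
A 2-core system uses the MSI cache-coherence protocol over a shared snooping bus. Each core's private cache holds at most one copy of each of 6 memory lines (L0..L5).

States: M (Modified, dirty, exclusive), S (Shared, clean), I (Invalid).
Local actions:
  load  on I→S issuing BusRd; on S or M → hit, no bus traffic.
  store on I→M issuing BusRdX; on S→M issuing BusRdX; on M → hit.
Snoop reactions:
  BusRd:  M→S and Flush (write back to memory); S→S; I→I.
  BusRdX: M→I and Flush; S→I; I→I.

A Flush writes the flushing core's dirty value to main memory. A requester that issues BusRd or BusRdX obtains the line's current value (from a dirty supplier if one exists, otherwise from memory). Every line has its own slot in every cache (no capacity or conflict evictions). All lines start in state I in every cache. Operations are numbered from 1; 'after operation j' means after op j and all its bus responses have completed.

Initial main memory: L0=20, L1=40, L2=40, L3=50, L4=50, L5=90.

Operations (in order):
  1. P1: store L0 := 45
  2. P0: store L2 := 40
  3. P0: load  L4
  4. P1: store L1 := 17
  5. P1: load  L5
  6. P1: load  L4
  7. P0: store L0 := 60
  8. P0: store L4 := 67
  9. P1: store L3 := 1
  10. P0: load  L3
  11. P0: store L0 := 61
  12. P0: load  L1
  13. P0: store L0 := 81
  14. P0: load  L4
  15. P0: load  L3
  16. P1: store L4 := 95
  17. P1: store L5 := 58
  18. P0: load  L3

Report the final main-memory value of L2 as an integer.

1. P1: store L0 := 45  bus=[BusRdX]  L0: P0=I P1=M  mem[L0]=20
2. P0: store L2 := 40  bus=[BusRdX]  L2: P0=M P1=I  mem[L2]=40
3. P0: load  L4  bus=[BusRd]  L4: P0=S P1=I  mem[L4]=50
4. P1: store L1 := 17  bus=[BusRdX]  L1: P0=I P1=M  mem[L1]=40
5. P1: load  L5  bus=[BusRd]  L5: P0=I P1=S  mem[L5]=90
6. P1: load  L4  bus=[BusRd]  L4: P0=S P1=S  mem[L4]=50
7. P0: store L0 := 60  bus=[BusRdX,Flush]  L0: P0=M P1=I  mem[L0]=45
8. P0: store L4 := 67  bus=[BusRdX]  L4: P0=M P1=I  mem[L4]=50
9. P1: store L3 := 1  bus=[BusRdX]  L3: P0=I P1=M  mem[L3]=50
10. P0: load  L3  bus=[BusRd,Flush]  L3: P0=S P1=S  mem[L3]=1
11. P0: store L0 := 61  bus=[-]  L0: P0=M P1=I  mem[L0]=45
12. P0: load  L1  bus=[BusRd,Flush]  L1: P0=S P1=S  mem[L1]=17
13. P0: store L0 := 81  bus=[-]  L0: P0=M P1=I  mem[L0]=45
14. P0: load  L4  bus=[-]  L4: P0=M P1=I  mem[L4]=50
15. P0: load  L3  bus=[-]  L3: P0=S P1=S  mem[L3]=1
16. P1: store L4 := 95  bus=[BusRdX,Flush]  L4: P0=I P1=M  mem[L4]=67
17. P1: store L5 := 58  bus=[BusRdX]  L5: P0=I P1=M  mem[L5]=90
18. P0: load  L3  bus=[-]  L3: P0=S P1=S  mem[L3]=1

memory[L2] = 40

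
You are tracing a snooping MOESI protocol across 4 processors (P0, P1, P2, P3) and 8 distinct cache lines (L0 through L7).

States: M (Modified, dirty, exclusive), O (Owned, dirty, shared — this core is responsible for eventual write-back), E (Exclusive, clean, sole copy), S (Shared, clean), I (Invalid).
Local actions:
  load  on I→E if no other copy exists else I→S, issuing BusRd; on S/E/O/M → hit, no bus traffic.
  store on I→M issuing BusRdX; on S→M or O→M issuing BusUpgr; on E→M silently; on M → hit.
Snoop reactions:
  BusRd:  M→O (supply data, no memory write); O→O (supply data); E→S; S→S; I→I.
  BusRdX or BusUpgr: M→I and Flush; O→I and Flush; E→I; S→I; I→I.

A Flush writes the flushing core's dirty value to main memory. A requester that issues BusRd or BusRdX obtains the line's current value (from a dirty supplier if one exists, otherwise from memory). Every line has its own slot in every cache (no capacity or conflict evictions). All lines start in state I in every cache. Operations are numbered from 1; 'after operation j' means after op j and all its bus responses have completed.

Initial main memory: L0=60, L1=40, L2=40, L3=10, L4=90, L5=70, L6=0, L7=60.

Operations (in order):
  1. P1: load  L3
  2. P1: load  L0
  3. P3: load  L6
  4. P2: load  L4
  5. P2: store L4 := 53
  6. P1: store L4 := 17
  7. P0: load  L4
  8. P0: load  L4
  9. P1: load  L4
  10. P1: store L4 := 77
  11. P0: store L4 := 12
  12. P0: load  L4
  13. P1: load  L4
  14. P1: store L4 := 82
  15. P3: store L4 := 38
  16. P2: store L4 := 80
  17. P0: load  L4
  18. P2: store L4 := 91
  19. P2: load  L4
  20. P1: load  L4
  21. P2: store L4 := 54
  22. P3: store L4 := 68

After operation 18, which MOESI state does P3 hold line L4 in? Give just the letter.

step 1: P1: load  L3  ⟶  IEII  (L3)  txn=BusRd  M[L3]=10
step 2: P1: load  L0  ⟶  IEII  (L0)  txn=BusRd  M[L0]=60
step 3: P3: load  L6  ⟶  IIIE  (L6)  txn=BusRd  M[L6]=0
step 4: P2: load  L4  ⟶  IIEI  (L4)  txn=BusRd  M[L4]=90
step 5: P2: store L4 := 53  ⟶  IIMI  (L4)  txn=∅  M[L4]=90
step 6: P1: store L4 := 17  ⟶  IMII  (L4)  txn=BusRdX+Flush  M[L4]=53
step 7: P0: load  L4  ⟶  SOII  (L4)  txn=BusRd  M[L4]=53
step 8: P0: load  L4  ⟶  SOII  (L4)  txn=∅  M[L4]=53
step 9: P1: load  L4  ⟶  SOII  (L4)  txn=∅  M[L4]=53
step 10: P1: store L4 := 77  ⟶  IMII  (L4)  txn=BusUpgr  M[L4]=53
step 11: P0: store L4 := 12  ⟶  MIII  (L4)  txn=BusRdX+Flush  M[L4]=77
step 12: P0: load  L4  ⟶  MIII  (L4)  txn=∅  M[L4]=77
step 13: P1: load  L4  ⟶  OSII  (L4)  txn=BusRd  M[L4]=77
step 14: P1: store L4 := 82  ⟶  IMII  (L4)  txn=BusUpgr+Flush  M[L4]=12
step 15: P3: store L4 := 38  ⟶  IIIM  (L4)  txn=BusRdX+Flush  M[L4]=82
step 16: P2: store L4 := 80  ⟶  IIMI  (L4)  txn=BusRdX+Flush  M[L4]=38
step 17: P0: load  L4  ⟶  SIOI  (L4)  txn=BusRd  M[L4]=38
step 18: P2: store L4 := 91  ⟶  IIMI  (L4)  txn=BusUpgr  M[L4]=38
step 19: P2: load  L4  ⟶  IIMI  (L4)  txn=∅  M[L4]=38
step 20: P1: load  L4  ⟶  ISOI  (L4)  txn=BusRd  M[L4]=38
step 21: P2: store L4 := 54  ⟶  IIMI  (L4)  txn=BusUpgr  M[L4]=38
step 22: P3: store L4 := 68  ⟶  IIIM  (L4)  txn=BusRdX+Flush  M[L4]=54

state = I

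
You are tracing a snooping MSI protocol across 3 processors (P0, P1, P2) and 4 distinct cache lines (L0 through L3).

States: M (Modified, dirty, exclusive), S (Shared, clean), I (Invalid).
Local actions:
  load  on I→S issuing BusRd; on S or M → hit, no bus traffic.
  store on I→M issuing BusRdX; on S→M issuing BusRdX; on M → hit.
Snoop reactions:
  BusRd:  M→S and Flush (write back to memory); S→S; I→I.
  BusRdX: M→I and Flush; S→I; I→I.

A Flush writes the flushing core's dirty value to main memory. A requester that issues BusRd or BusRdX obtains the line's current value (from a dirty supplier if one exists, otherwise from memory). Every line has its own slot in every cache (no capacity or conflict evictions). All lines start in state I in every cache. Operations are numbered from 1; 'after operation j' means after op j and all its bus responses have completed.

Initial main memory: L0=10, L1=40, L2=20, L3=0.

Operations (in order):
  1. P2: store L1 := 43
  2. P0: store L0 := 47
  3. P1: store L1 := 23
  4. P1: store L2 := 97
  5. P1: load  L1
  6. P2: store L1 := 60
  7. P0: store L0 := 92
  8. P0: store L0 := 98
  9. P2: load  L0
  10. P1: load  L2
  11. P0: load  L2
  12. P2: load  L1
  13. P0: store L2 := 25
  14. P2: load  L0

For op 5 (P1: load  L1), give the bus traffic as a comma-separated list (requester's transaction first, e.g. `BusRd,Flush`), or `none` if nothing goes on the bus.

  op1 P2: store L1 := 43 → I/I/M on L1; bus BusRdX; mem=40
  op2 P0: store L0 := 47 → M/I/I on L0; bus BusRdX; mem=10
  op3 P1: store L1 := 23 → I/M/I on L1; bus BusRdX Flush; mem=43
  op4 P1: store L2 := 97 → I/M/I on L2; bus BusRdX; mem=20
  op5 P1: load  L1 → I/M/I on L1; bus (none); mem=43
  op6 P2: store L1 := 60 → I/I/M on L1; bus BusRdX Flush; mem=23
  op7 P0: store L0 := 92 → M/I/I on L0; bus (none); mem=10
  op8 P0: store L0 := 98 → M/I/I on L0; bus (none); mem=10
  op9 P2: load  L0 → S/I/S on L0; bus BusRd Flush; mem=98
  op10 P1: load  L2 → I/M/I on L2; bus (none); mem=20
  op11 P0: load  L2 → S/S/I on L2; bus BusRd Flush; mem=97
  op12 P2: load  L1 → I/I/M on L1; bus (none); mem=23
  op13 P0: store L2 := 25 → M/I/I on L2; bus BusRdX; mem=97
  op14 P2: load  L0 → S/I/S on L0; bus (none); mem=98

bus = none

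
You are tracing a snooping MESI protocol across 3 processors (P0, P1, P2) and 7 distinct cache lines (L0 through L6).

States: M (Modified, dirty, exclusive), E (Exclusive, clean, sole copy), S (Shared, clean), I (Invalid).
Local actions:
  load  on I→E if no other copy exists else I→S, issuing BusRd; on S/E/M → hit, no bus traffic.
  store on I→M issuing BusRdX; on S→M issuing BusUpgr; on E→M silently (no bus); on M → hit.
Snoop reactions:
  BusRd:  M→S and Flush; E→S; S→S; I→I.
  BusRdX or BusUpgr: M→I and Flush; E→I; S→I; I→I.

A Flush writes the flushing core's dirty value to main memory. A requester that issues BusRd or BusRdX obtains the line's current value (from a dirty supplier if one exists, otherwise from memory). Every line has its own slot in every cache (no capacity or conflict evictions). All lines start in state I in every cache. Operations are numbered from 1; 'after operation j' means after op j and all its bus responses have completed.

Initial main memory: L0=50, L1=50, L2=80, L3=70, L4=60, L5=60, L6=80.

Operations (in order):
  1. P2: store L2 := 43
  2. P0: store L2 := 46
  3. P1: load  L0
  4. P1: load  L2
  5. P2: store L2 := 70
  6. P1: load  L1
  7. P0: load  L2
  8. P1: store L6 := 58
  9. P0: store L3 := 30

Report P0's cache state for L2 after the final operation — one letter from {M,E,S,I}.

1. P2: store L2 := 43  bus=[BusRdX]  L2: P0=I P1=I P2=M  mem[L2]=80
2. P0: store L2 := 46  bus=[BusRdX,Flush]  L2: P0=M P1=I P2=I  mem[L2]=43
3. P1: load  L0  bus=[BusRd]  L0: P0=I P1=E P2=I  mem[L0]=50
4. P1: load  L2  bus=[BusRd,Flush]  L2: P0=S P1=S P2=I  mem[L2]=46
5. P2: store L2 := 70  bus=[BusRdX]  L2: P0=I P1=I P2=M  mem[L2]=46
6. P1: load  L1  bus=[BusRd]  L1: P0=I P1=E P2=I  mem[L1]=50
7. P0: load  L2  bus=[BusRd,Flush]  L2: P0=S P1=I P2=S  mem[L2]=70
8. P1: store L6 := 58  bus=[BusRdX]  L6: P0=I P1=M P2=I  mem[L6]=80
9. P0: store L3 := 30  bus=[BusRdX]  L3: P0=M P1=I P2=I  mem[L3]=70

state = S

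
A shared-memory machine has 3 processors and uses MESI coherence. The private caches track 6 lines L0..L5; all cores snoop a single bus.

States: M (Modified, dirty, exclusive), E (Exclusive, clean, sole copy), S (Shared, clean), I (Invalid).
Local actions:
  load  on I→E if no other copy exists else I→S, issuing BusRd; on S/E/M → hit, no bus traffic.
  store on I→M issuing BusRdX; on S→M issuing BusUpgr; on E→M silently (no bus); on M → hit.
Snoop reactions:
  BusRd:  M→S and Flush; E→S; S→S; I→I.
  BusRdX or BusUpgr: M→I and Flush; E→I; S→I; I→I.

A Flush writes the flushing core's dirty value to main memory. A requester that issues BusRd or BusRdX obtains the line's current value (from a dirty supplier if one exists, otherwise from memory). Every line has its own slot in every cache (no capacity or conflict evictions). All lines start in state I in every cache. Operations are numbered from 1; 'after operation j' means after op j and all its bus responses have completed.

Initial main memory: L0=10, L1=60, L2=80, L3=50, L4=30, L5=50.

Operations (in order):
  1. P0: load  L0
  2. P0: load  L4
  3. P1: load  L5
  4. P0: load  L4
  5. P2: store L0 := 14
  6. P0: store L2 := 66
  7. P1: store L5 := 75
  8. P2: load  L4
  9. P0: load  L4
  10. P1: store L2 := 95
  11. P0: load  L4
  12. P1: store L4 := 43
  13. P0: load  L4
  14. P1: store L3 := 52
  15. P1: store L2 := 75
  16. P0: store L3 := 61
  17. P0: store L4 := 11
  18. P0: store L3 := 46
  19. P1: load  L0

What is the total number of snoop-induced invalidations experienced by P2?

step 1: P0: load  L0  ⟶  EII  (L0)  txn=BusRd  M[L0]=10
step 2: P0: load  L4  ⟶  EII  (L4)  txn=BusRd  M[L4]=30
step 3: P1: load  L5  ⟶  IEI  (L5)  txn=BusRd  M[L5]=50
step 4: P0: load  L4  ⟶  EII  (L4)  txn=∅  M[L4]=30
step 5: P2: store L0 := 14  ⟶  IIM  (L0)  txn=BusRdX  M[L0]=10
step 6: P0: store L2 := 66  ⟶  MII  (L2)  txn=BusRdX  M[L2]=80
step 7: P1: store L5 := 75  ⟶  IMI  (L5)  txn=∅  M[L5]=50
step 8: P2: load  L4  ⟶  SIS  (L4)  txn=BusRd  M[L4]=30
step 9: P0: load  L4  ⟶  SIS  (L4)  txn=∅  M[L4]=30
step 10: P1: store L2 := 95  ⟶  IMI  (L2)  txn=BusRdX+Flush  M[L2]=66
step 11: P0: load  L4  ⟶  SIS  (L4)  txn=∅  M[L4]=30
step 12: P1: store L4 := 43  ⟶  IMI  (L4)  txn=BusRdX  M[L4]=30
step 13: P0: load  L4  ⟶  SSI  (L4)  txn=BusRd+Flush  M[L4]=43
step 14: P1: store L3 := 52  ⟶  IMI  (L3)  txn=BusRdX  M[L3]=50
step 15: P1: store L2 := 75  ⟶  IMI  (L2)  txn=∅  M[L2]=66
step 16: P0: store L3 := 61  ⟶  MII  (L3)  txn=BusRdX+Flush  M[L3]=52
step 17: P0: store L4 := 11  ⟶  MII  (L4)  txn=BusUpgr  M[L4]=43
step 18: P0: store L3 := 46  ⟶  MII  (L3)  txn=∅  M[L3]=52
step 19: P1: load  L0  ⟶  ISS  (L0)  txn=BusRd+Flush  M[L0]=14

invalidations = 1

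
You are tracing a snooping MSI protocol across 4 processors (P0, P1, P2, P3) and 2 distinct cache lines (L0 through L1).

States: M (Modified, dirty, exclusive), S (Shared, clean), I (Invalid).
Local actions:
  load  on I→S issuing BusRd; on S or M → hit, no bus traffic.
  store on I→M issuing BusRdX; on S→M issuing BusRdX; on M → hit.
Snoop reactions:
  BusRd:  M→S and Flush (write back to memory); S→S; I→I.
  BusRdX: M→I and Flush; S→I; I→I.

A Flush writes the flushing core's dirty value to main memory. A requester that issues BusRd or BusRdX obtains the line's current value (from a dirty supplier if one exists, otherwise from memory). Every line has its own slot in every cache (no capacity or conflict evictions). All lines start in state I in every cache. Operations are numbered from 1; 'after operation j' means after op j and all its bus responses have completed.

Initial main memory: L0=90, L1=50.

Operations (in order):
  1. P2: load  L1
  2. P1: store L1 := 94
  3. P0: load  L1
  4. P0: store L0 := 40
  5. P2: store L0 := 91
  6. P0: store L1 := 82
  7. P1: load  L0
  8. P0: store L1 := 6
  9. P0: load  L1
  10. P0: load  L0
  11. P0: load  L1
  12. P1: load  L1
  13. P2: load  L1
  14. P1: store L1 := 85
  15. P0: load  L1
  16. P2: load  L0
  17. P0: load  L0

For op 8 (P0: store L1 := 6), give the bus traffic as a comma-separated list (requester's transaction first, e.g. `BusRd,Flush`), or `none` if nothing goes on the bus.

bus = none

step 1: P2: load  L1  ⟶  IISI  (L1)  txn=BusRd  M[L1]=50
step 2: P1: store L1 := 94  ⟶  IMII  (L1)  txn=BusRdX  M[L1]=50
step 3: P0: load  L1  ⟶  SSII  (L1)  txn=BusRd+Flush  M[L1]=94
step 4: P0: store L0 := 40  ⟶  MIII  (L0)  txn=BusRdX  M[L0]=90
step 5: P2: store L0 := 91  ⟶  IIMI  (L0)  txn=BusRdX+Flush  M[L0]=40
step 6: P0: store L1 := 82  ⟶  MIII  (L1)  txn=BusRdX  M[L1]=94
step 7: P1: load  L0  ⟶  ISSI  (L0)  txn=BusRd+Flush  M[L0]=91
step 8: P0: store L1 := 6  ⟶  MIII  (L1)  txn=∅  M[L1]=94
step 9: P0: load  L1  ⟶  MIII  (L1)  txn=∅  M[L1]=94
step 10: P0: load  L0  ⟶  SSSI  (L0)  txn=BusRd  M[L0]=91
step 11: P0: load  L1  ⟶  MIII  (L1)  txn=∅  M[L1]=94
step 12: P1: load  L1  ⟶  SSII  (L1)  txn=BusRd+Flush  M[L1]=6
step 13: P2: load  L1  ⟶  SSSI  (L1)  txn=BusRd  M[L1]=6
step 14: P1: store L1 := 85  ⟶  IMII  (L1)  txn=BusRdX  M[L1]=6
step 15: P0: load  L1  ⟶  SSII  (L1)  txn=BusRd+Flush  M[L1]=85
step 16: P2: load  L0  ⟶  SSSI  (L0)  txn=∅  M[L0]=91
step 17: P0: load  L0  ⟶  SSSI  (L0)  txn=∅  M[L0]=91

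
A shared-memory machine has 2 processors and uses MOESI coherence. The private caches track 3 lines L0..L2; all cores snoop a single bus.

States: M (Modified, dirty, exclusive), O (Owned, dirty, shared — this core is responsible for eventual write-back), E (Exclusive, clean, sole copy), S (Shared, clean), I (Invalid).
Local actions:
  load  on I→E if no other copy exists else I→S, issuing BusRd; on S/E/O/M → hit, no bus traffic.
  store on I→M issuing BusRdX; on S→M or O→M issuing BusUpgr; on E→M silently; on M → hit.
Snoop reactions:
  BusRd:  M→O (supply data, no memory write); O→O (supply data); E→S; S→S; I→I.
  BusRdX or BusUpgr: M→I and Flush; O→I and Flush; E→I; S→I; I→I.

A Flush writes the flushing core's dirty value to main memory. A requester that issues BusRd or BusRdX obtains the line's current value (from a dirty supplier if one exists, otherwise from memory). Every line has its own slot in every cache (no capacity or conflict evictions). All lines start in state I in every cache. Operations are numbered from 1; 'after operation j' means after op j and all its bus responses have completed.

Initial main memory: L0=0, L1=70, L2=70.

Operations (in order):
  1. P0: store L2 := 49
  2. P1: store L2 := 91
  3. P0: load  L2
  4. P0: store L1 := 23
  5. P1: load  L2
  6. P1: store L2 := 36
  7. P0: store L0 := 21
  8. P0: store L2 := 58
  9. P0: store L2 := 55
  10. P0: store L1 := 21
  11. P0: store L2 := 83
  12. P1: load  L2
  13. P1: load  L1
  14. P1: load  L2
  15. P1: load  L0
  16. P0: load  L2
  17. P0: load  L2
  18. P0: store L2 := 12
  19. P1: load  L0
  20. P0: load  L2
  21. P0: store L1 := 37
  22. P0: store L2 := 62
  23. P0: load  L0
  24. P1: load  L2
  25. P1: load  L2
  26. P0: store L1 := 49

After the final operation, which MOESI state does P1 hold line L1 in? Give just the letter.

state = I

step 1: P0: store L2 := 49  ⟶  MI  (L2)  txn=BusRdX  M[L2]=70
step 2: P1: store L2 := 91  ⟶  IM  (L2)  txn=BusRdX+Flush  M[L2]=49
step 3: P0: load  L2  ⟶  SO  (L2)  txn=BusRd  M[L2]=49
step 4: P0: store L1 := 23  ⟶  MI  (L1)  txn=BusRdX  M[L1]=70
step 5: P1: load  L2  ⟶  SO  (L2)  txn=∅  M[L2]=49
step 6: P1: store L2 := 36  ⟶  IM  (L2)  txn=BusUpgr  M[L2]=49
step 7: P0: store L0 := 21  ⟶  MI  (L0)  txn=BusRdX  M[L0]=0
step 8: P0: store L2 := 58  ⟶  MI  (L2)  txn=BusRdX+Flush  M[L2]=36
step 9: P0: store L2 := 55  ⟶  MI  (L2)  txn=∅  M[L2]=36
step 10: P0: store L1 := 21  ⟶  MI  (L1)  txn=∅  M[L1]=70
step 11: P0: store L2 := 83  ⟶  MI  (L2)  txn=∅  M[L2]=36
step 12: P1: load  L2  ⟶  OS  (L2)  txn=BusRd  M[L2]=36
step 13: P1: load  L1  ⟶  OS  (L1)  txn=BusRd  M[L1]=70
step 14: P1: load  L2  ⟶  OS  (L2)  txn=∅  M[L2]=36
step 15: P1: load  L0  ⟶  OS  (L0)  txn=BusRd  M[L0]=0
step 16: P0: load  L2  ⟶  OS  (L2)  txn=∅  M[L2]=36
step 17: P0: load  L2  ⟶  OS  (L2)  txn=∅  M[L2]=36
step 18: P0: store L2 := 12  ⟶  MI  (L2)  txn=BusUpgr  M[L2]=36
step 19: P1: load  L0  ⟶  OS  (L0)  txn=∅  M[L0]=0
step 20: P0: load  L2  ⟶  MI  (L2)  txn=∅  M[L2]=36
step 21: P0: store L1 := 37  ⟶  MI  (L1)  txn=BusUpgr  M[L1]=70
step 22: P0: store L2 := 62  ⟶  MI  (L2)  txn=∅  M[L2]=36
step 23: P0: load  L0  ⟶  OS  (L0)  txn=∅  M[L0]=0
step 24: P1: load  L2  ⟶  OS  (L2)  txn=BusRd  M[L2]=36
step 25: P1: load  L2  ⟶  OS  (L2)  txn=∅  M[L2]=36
step 26: P0: store L1 := 49  ⟶  MI  (L1)  txn=∅  M[L1]=70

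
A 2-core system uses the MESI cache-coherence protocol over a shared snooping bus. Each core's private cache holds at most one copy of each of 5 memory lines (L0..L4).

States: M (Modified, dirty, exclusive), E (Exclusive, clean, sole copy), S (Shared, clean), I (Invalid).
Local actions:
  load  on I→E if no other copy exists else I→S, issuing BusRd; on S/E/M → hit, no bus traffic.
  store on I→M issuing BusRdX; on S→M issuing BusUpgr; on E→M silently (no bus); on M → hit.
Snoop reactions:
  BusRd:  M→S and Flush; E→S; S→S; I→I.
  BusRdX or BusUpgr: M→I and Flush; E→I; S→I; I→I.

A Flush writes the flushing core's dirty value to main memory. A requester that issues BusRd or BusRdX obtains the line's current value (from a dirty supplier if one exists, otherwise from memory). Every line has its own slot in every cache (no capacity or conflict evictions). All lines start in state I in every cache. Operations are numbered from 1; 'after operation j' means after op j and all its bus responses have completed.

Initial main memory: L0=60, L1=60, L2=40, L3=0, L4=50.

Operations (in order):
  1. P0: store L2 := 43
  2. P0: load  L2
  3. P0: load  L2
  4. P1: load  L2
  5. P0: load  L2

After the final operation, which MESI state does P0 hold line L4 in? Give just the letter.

state = I

[1] P0: store L2 := 43 | P0:M(43), P1:I | bus: BusRdX
[2] P0: load  L2 | P0:M(43), P1:I | bus: none
[3] P0: load  L2 | P0:M(43), P1:I | bus: none
[4] P1: load  L2 | P0:S(43), P1:S(43) | bus: BusRd,Flush
[5] P0: load  L2 | P0:S(43), P1:S(43) | bus: none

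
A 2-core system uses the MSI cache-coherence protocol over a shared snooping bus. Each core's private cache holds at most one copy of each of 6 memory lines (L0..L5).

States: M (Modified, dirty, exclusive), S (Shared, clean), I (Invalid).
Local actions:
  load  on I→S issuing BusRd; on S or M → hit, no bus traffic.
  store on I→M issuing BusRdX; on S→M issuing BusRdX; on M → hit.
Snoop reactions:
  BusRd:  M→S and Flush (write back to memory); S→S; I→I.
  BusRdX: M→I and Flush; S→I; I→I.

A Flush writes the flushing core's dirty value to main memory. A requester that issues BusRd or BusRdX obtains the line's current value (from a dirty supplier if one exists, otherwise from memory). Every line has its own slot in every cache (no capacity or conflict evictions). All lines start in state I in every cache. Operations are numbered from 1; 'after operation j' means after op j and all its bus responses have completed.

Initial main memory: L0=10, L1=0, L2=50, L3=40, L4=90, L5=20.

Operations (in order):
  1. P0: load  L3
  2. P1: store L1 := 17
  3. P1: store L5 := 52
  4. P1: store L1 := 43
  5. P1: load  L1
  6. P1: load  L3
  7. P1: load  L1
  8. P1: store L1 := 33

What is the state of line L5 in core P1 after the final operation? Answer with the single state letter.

  op1 P0: load  L3 → S/I on L3; bus BusRd; mem=40
  op2 P1: store L1 := 17 → I/M on L1; bus BusRdX; mem=0
  op3 P1: store L5 := 52 → I/M on L5; bus BusRdX; mem=20
  op4 P1: store L1 := 43 → I/M on L1; bus (none); mem=0
  op5 P1: load  L1 → I/M on L1; bus (none); mem=0
  op6 P1: load  L3 → S/S on L3; bus BusRd; mem=40
  op7 P1: load  L1 → I/M on L1; bus (none); mem=0
  op8 P1: store L1 := 33 → I/M on L1; bus (none); mem=0

state = M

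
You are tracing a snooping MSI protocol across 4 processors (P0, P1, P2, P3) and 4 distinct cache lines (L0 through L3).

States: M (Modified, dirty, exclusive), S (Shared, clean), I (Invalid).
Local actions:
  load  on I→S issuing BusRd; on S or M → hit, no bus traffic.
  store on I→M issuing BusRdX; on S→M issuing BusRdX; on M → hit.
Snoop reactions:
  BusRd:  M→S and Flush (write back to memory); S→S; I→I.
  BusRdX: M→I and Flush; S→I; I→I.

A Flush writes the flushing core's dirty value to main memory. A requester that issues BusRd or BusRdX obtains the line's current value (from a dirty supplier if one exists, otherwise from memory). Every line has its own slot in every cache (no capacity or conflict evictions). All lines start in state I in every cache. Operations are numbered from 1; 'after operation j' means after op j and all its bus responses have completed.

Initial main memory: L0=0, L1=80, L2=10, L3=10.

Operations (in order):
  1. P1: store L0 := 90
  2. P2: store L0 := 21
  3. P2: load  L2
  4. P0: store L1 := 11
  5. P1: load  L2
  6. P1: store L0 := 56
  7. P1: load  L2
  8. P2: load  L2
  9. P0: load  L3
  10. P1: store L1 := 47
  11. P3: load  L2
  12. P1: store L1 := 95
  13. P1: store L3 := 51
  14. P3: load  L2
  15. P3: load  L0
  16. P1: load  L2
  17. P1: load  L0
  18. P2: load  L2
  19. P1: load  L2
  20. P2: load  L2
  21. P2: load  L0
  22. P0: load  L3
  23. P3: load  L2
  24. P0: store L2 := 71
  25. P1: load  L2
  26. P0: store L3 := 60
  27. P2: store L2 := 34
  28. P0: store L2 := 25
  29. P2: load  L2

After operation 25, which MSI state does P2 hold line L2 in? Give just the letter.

state = I

step 1: P1: store L0 := 90  ⟶  IMII  (L0)  txn=BusRdX  M[L0]=0
step 2: P2: store L0 := 21  ⟶  IIMI  (L0)  txn=BusRdX+Flush  M[L0]=90
step 3: P2: load  L2  ⟶  IISI  (L2)  txn=BusRd  M[L2]=10
step 4: P0: store L1 := 11  ⟶  MIII  (L1)  txn=BusRdX  M[L1]=80
step 5: P1: load  L2  ⟶  ISSI  (L2)  txn=BusRd  M[L2]=10
step 6: P1: store L0 := 56  ⟶  IMII  (L0)  txn=BusRdX+Flush  M[L0]=21
step 7: P1: load  L2  ⟶  ISSI  (L2)  txn=∅  M[L2]=10
step 8: P2: load  L2  ⟶  ISSI  (L2)  txn=∅  M[L2]=10
step 9: P0: load  L3  ⟶  SIII  (L3)  txn=BusRd  M[L3]=10
step 10: P1: store L1 := 47  ⟶  IMII  (L1)  txn=BusRdX+Flush  M[L1]=11
step 11: P3: load  L2  ⟶  ISSS  (L2)  txn=BusRd  M[L2]=10
step 12: P1: store L1 := 95  ⟶  IMII  (L1)  txn=∅  M[L1]=11
step 13: P1: store L3 := 51  ⟶  IMII  (L3)  txn=BusRdX  M[L3]=10
step 14: P3: load  L2  ⟶  ISSS  (L2)  txn=∅  M[L2]=10
step 15: P3: load  L0  ⟶  ISIS  (L0)  txn=BusRd+Flush  M[L0]=56
step 16: P1: load  L2  ⟶  ISSS  (L2)  txn=∅  M[L2]=10
step 17: P1: load  L0  ⟶  ISIS  (L0)  txn=∅  M[L0]=56
step 18: P2: load  L2  ⟶  ISSS  (L2)  txn=∅  M[L2]=10
step 19: P1: load  L2  ⟶  ISSS  (L2)  txn=∅  M[L2]=10
step 20: P2: load  L2  ⟶  ISSS  (L2)  txn=∅  M[L2]=10
step 21: P2: load  L0  ⟶  ISSS  (L0)  txn=BusRd  M[L0]=56
step 22: P0: load  L3  ⟶  SSII  (L3)  txn=BusRd+Flush  M[L3]=51
step 23: P3: load  L2  ⟶  ISSS  (L2)  txn=∅  M[L2]=10
step 24: P0: store L2 := 71  ⟶  MIII  (L2)  txn=BusRdX  M[L2]=10
step 25: P1: load  L2  ⟶  SSII  (L2)  txn=BusRd+Flush  M[L2]=71
step 26: P0: store L3 := 60  ⟶  MIII  (L3)  txn=BusRdX  M[L3]=51
step 27: P2: store L2 := 34  ⟶  IIMI  (L2)  txn=BusRdX  M[L2]=71
step 28: P0: store L2 := 25  ⟶  MIII  (L2)  txn=BusRdX+Flush  M[L2]=34
step 29: P2: load  L2  ⟶  SISI  (L2)  txn=BusRd+Flush  M[L2]=25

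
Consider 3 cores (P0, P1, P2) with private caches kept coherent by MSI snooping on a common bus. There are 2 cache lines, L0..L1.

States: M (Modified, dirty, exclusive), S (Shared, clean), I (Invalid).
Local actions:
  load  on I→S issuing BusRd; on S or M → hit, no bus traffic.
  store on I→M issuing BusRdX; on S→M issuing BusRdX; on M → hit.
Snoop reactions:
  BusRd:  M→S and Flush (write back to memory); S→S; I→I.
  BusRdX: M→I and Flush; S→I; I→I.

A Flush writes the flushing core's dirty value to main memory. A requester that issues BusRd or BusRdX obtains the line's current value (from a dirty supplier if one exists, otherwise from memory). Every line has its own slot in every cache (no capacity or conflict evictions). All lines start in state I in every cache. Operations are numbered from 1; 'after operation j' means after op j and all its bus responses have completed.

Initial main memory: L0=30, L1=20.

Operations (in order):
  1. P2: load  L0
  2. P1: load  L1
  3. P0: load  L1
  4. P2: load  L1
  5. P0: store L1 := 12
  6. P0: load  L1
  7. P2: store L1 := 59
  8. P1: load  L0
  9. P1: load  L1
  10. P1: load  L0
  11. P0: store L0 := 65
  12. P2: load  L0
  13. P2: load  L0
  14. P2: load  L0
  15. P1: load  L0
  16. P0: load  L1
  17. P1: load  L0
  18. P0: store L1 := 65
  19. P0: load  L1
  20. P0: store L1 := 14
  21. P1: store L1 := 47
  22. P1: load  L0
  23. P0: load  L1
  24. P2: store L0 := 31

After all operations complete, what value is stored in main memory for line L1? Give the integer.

memory[L1] = 47

  op1 P2: load  L0 → I/I/S on L0; bus BusRd; mem=30
  op2 P1: load  L1 → I/S/I on L1; bus BusRd; mem=20
  op3 P0: load  L1 → S/S/I on L1; bus BusRd; mem=20
  op4 P2: load  L1 → S/S/S on L1; bus BusRd; mem=20
  op5 P0: store L1 := 12 → M/I/I on L1; bus BusRdX; mem=20
  op6 P0: load  L1 → M/I/I on L1; bus (none); mem=20
  op7 P2: store L1 := 59 → I/I/M on L1; bus BusRdX Flush; mem=12
  op8 P1: load  L0 → I/S/S on L0; bus BusRd; mem=30
  op9 P1: load  L1 → I/S/S on L1; bus BusRd Flush; mem=59
  op10 P1: load  L0 → I/S/S on L0; bus (none); mem=30
  op11 P0: store L0 := 65 → M/I/I on L0; bus BusRdX; mem=30
  op12 P2: load  L0 → S/I/S on L0; bus BusRd Flush; mem=65
  op13 P2: load  L0 → S/I/S on L0; bus (none); mem=65
  op14 P2: load  L0 → S/I/S on L0; bus (none); mem=65
  op15 P1: load  L0 → S/S/S on L0; bus BusRd; mem=65
  op16 P0: load  L1 → S/S/S on L1; bus BusRd; mem=59
  op17 P1: load  L0 → S/S/S on L0; bus (none); mem=65
  op18 P0: store L1 := 65 → M/I/I on L1; bus BusRdX; mem=59
  op19 P0: load  L1 → M/I/I on L1; bus (none); mem=59
  op20 P0: store L1 := 14 → M/I/I on L1; bus (none); mem=59
  op21 P1: store L1 := 47 → I/M/I on L1; bus BusRdX Flush; mem=14
  op22 P1: load  L0 → S/S/S on L0; bus (none); mem=65
  op23 P0: load  L1 → S/S/I on L1; bus BusRd Flush; mem=47
  op24 P2: store L0 := 31 → I/I/M on L0; bus BusRdX; mem=65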